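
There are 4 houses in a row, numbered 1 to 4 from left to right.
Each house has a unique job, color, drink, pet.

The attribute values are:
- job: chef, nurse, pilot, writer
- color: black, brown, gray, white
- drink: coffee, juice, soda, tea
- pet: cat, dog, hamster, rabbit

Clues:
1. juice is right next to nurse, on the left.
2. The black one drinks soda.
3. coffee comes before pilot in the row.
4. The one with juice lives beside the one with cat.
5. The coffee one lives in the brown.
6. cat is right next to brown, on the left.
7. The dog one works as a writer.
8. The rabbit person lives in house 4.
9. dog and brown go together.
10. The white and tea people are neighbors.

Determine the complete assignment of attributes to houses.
Solution:

House | Job | Color | Drink | Pet
---------------------------------
  1   | chef | white | juice | hamster
  2   | nurse | gray | tea | cat
  3   | writer | brown | coffee | dog
  4   | pilot | black | soda | rabbit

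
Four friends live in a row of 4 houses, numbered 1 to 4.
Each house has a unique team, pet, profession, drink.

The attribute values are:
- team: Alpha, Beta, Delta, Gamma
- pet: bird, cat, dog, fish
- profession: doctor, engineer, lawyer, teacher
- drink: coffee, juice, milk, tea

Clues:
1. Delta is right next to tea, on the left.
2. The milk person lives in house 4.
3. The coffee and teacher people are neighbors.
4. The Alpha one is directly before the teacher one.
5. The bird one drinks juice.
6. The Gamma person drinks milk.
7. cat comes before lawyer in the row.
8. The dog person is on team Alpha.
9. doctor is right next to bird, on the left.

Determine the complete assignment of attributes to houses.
Solution:

House | Team | Pet | Profession | Drink
---------------------------------------
  1   | Alpha | dog | doctor | coffee
  2   | Delta | bird | teacher | juice
  3   | Beta | cat | engineer | tea
  4   | Gamma | fish | lawyer | milk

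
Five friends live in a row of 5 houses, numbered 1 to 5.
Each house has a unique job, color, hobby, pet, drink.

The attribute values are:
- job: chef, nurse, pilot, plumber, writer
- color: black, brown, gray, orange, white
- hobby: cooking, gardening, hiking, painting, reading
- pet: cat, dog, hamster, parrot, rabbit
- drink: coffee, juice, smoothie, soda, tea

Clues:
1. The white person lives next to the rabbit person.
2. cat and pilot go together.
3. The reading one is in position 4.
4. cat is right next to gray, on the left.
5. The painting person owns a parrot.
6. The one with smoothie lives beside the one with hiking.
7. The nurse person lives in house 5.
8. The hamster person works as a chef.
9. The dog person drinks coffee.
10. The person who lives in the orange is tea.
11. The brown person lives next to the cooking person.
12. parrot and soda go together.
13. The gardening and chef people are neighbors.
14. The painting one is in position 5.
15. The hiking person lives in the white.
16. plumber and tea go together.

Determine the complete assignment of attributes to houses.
Solution:

House | Job | Color | Hobby | Pet | Drink
-----------------------------------------
  1   | pilot | brown | gardening | cat | juice
  2   | chef | gray | cooking | hamster | smoothie
  3   | writer | white | hiking | dog | coffee
  4   | plumber | orange | reading | rabbit | tea
  5   | nurse | black | painting | parrot | soda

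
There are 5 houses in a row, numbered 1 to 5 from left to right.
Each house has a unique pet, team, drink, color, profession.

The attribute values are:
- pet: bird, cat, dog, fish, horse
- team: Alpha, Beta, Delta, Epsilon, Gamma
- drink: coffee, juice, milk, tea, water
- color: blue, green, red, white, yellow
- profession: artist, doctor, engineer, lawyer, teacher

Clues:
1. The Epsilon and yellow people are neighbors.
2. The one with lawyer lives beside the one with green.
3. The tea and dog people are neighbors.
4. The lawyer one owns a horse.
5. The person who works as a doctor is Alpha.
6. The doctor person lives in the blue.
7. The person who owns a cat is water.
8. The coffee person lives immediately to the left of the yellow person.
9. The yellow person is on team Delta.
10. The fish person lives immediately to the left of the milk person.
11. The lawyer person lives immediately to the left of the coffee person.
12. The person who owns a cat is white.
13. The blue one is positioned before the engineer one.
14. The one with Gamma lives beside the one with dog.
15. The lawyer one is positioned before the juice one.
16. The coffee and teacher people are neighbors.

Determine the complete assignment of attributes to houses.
Solution:

House | Pet | Team | Drink | Color | Profession
-----------------------------------------------
  1   | horse | Gamma | tea | red | lawyer
  2   | dog | Epsilon | coffee | green | artist
  3   | fish | Delta | juice | yellow | teacher
  4   | bird | Alpha | milk | blue | doctor
  5   | cat | Beta | water | white | engineer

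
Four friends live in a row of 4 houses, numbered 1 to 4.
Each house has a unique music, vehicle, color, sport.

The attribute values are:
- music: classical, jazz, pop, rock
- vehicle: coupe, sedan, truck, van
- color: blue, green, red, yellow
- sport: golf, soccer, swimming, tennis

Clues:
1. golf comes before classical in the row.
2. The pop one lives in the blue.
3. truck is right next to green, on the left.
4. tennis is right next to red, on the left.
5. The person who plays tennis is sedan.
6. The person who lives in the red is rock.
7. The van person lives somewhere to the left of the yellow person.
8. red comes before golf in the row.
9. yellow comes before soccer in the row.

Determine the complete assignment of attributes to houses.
Solution:

House | Music | Vehicle | Color | Sport
---------------------------------------
  1   | pop | sedan | blue | tennis
  2   | rock | van | red | swimming
  3   | jazz | truck | yellow | golf
  4   | classical | coupe | green | soccer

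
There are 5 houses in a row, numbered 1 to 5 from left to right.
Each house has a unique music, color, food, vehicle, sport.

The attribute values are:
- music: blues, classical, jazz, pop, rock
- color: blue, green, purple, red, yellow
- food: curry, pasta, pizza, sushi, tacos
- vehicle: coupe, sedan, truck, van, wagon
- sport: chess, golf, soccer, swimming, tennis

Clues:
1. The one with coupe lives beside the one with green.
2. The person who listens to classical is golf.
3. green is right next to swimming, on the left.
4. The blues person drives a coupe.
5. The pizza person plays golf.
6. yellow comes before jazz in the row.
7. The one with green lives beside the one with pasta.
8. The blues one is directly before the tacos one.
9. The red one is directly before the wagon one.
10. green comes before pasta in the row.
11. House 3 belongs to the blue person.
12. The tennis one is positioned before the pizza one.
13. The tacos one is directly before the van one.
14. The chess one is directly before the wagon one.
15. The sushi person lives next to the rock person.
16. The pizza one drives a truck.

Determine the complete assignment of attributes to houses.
Solution:

House | Music | Color | Food | Vehicle | Sport
----------------------------------------------
  1   | blues | red | sushi | coupe | chess
  2   | rock | green | tacos | wagon | tennis
  3   | pop | blue | pasta | van | swimming
  4   | classical | yellow | pizza | truck | golf
  5   | jazz | purple | curry | sedan | soccer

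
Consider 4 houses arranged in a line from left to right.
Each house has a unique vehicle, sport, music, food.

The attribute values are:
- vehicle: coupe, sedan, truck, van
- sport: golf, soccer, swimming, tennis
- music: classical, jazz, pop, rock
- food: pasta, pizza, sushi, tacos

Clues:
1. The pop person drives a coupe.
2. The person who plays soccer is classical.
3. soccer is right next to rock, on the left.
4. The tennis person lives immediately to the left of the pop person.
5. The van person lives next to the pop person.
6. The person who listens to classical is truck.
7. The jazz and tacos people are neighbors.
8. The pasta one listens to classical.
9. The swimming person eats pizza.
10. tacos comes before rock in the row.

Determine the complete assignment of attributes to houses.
Solution:

House | Vehicle | Sport | Music | Food
--------------------------------------
  1   | van | tennis | jazz | sushi
  2   | coupe | golf | pop | tacos
  3   | truck | soccer | classical | pasta
  4   | sedan | swimming | rock | pizza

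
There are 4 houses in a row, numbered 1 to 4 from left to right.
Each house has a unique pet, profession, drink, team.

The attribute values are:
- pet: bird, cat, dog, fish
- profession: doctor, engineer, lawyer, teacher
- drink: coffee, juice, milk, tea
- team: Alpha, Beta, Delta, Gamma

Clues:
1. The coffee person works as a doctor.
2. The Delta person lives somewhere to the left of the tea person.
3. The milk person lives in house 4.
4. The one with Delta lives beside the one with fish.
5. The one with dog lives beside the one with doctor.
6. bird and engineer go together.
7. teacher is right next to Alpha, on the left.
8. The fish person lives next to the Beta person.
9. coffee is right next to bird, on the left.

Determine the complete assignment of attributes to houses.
Solution:

House | Pet | Profession | Drink | Team
---------------------------------------
  1   | dog | teacher | juice | Delta
  2   | fish | doctor | coffee | Alpha
  3   | bird | engineer | tea | Beta
  4   | cat | lawyer | milk | Gamma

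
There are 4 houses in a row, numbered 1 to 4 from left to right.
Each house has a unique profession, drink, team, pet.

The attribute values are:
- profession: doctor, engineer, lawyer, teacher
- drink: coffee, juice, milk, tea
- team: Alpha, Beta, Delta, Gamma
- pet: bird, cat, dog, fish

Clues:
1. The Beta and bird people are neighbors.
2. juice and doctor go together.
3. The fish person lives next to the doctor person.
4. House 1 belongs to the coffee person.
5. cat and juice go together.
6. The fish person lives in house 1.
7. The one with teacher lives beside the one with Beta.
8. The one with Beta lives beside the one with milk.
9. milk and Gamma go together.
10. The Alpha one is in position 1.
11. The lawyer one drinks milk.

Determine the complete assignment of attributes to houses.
Solution:

House | Profession | Drink | Team | Pet
---------------------------------------
  1   | teacher | coffee | Alpha | fish
  2   | doctor | juice | Beta | cat
  3   | lawyer | milk | Gamma | bird
  4   | engineer | tea | Delta | dog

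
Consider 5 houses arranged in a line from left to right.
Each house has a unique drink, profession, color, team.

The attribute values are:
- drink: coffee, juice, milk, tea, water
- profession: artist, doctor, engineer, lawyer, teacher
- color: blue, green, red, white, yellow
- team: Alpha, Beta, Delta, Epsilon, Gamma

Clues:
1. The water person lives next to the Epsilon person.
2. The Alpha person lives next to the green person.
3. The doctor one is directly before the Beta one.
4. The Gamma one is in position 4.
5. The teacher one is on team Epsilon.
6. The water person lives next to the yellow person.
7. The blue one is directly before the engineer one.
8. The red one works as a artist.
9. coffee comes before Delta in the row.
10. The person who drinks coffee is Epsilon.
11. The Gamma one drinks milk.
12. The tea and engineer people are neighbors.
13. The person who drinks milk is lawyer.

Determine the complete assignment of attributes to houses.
Solution:

House | Drink | Profession | Color | Team
-----------------------------------------
  1   | tea | doctor | blue | Alpha
  2   | water | engineer | green | Beta
  3   | coffee | teacher | yellow | Epsilon
  4   | milk | lawyer | white | Gamma
  5   | juice | artist | red | Delta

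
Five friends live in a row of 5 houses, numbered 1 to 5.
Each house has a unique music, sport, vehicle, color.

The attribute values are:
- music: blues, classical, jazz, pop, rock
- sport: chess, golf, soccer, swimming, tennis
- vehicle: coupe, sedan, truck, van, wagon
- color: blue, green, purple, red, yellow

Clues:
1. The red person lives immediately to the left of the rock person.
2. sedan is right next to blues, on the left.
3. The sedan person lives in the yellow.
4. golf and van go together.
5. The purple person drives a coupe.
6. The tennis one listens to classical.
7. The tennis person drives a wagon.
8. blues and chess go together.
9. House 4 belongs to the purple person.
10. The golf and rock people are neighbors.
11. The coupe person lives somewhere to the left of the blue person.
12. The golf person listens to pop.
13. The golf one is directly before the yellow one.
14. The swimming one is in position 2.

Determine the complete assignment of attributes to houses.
Solution:

House | Music | Sport | Vehicle | Color
---------------------------------------
  1   | pop | golf | van | red
  2   | rock | swimming | sedan | yellow
  3   | blues | chess | truck | green
  4   | jazz | soccer | coupe | purple
  5   | classical | tennis | wagon | blue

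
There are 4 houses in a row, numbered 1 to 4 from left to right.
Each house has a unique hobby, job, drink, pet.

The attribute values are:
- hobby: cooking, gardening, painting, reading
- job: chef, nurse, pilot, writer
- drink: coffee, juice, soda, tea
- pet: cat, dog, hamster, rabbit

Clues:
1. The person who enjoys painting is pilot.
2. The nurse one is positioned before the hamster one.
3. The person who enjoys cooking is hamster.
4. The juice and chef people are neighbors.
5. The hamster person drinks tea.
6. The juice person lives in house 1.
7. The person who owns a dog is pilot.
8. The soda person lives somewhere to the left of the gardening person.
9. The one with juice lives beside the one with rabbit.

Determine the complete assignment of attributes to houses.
Solution:

House | Hobby | Job | Drink | Pet
---------------------------------
  1   | painting | pilot | juice | dog
  2   | reading | chef | soda | rabbit
  3   | gardening | nurse | coffee | cat
  4   | cooking | writer | tea | hamster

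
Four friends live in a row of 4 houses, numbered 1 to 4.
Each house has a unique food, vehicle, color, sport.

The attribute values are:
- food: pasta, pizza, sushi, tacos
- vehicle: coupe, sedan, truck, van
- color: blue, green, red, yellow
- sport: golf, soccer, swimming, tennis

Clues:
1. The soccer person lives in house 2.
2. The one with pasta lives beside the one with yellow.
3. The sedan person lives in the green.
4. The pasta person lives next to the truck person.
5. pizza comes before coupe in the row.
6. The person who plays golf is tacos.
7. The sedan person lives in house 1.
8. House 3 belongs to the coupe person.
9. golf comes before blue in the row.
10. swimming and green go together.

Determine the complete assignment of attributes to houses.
Solution:

House | Food | Vehicle | Color | Sport
--------------------------------------
  1   | pasta | sedan | green | swimming
  2   | pizza | truck | yellow | soccer
  3   | tacos | coupe | red | golf
  4   | sushi | van | blue | tennis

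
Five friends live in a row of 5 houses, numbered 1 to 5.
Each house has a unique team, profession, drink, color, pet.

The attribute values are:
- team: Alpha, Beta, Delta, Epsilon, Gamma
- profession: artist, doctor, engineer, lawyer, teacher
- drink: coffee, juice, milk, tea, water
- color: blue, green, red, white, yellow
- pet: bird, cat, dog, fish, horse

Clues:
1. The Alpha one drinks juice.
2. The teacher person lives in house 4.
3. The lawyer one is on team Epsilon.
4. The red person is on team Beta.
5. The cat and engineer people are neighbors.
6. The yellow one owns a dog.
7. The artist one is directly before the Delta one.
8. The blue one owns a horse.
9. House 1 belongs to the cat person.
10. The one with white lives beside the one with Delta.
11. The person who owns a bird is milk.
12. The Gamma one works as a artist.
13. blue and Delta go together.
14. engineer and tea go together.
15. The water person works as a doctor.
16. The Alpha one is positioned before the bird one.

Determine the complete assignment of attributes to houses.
Solution:

House | Team | Profession | Drink | Color | Pet
-----------------------------------------------
  1   | Gamma | artist | coffee | white | cat
  2   | Delta | engineer | tea | blue | horse
  3   | Beta | doctor | water | red | fish
  4   | Alpha | teacher | juice | yellow | dog
  5   | Epsilon | lawyer | milk | green | bird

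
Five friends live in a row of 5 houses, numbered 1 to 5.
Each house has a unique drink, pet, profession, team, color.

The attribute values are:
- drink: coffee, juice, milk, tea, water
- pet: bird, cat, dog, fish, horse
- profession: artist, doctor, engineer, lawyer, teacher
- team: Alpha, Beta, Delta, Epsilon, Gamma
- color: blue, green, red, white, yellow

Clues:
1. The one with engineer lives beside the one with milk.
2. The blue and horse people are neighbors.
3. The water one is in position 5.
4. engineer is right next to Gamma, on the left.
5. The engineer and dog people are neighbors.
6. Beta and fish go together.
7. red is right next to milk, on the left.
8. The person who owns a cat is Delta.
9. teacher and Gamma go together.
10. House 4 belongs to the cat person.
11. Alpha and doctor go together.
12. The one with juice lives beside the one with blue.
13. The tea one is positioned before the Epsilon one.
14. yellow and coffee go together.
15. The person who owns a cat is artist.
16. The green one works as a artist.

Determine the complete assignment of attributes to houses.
Solution:

House | Drink | Pet | Profession | Team | Color
-----------------------------------------------
  1   | juice | fish | engineer | Beta | red
  2   | milk | dog | teacher | Gamma | blue
  3   | coffee | horse | doctor | Alpha | yellow
  4   | tea | cat | artist | Delta | green
  5   | water | bird | lawyer | Epsilon | white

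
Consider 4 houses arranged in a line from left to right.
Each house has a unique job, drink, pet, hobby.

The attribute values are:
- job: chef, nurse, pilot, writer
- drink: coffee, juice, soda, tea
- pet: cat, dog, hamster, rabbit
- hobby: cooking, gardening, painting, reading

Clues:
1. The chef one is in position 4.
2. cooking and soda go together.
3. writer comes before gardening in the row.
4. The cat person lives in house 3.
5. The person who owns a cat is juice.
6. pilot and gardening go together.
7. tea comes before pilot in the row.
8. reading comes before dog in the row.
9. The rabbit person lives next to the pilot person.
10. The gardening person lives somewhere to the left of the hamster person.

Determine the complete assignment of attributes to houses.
Solution:

House | Job | Drink | Pet | Hobby
---------------------------------
  1   | writer | tea | rabbit | reading
  2   | pilot | coffee | dog | gardening
  3   | nurse | juice | cat | painting
  4   | chef | soda | hamster | cooking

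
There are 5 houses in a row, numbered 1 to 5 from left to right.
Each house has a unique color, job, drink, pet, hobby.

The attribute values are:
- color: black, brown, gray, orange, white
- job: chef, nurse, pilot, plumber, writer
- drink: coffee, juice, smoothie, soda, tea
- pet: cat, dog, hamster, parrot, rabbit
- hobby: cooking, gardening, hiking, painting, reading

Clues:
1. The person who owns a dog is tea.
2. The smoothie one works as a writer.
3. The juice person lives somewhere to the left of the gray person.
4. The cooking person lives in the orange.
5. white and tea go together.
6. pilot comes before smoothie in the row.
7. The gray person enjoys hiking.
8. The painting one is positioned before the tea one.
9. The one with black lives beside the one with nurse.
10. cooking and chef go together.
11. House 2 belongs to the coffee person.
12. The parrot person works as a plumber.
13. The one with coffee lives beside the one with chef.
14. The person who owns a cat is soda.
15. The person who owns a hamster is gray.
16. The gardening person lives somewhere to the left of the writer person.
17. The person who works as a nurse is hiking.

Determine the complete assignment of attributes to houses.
Solution:

House | Color | Job | Drink | Pet | Hobby
-----------------------------------------
  1   | black | plumber | juice | parrot | painting
  2   | gray | nurse | coffee | hamster | hiking
  3   | orange | chef | soda | cat | cooking
  4   | white | pilot | tea | dog | gardening
  5   | brown | writer | smoothie | rabbit | reading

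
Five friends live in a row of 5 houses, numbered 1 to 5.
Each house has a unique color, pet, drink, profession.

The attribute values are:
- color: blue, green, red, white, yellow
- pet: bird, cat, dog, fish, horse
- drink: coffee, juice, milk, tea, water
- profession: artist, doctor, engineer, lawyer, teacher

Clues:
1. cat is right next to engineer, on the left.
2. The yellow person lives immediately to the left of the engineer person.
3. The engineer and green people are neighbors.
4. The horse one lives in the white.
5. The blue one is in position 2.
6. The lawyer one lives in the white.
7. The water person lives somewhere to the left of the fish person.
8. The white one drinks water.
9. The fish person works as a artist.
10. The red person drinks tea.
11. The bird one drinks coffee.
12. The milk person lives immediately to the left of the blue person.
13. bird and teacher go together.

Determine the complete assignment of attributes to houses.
Solution:

House | Color | Pet | Drink | Profession
----------------------------------------
  1   | yellow | cat | milk | doctor
  2   | blue | dog | juice | engineer
  3   | green | bird | coffee | teacher
  4   | white | horse | water | lawyer
  5   | red | fish | tea | artist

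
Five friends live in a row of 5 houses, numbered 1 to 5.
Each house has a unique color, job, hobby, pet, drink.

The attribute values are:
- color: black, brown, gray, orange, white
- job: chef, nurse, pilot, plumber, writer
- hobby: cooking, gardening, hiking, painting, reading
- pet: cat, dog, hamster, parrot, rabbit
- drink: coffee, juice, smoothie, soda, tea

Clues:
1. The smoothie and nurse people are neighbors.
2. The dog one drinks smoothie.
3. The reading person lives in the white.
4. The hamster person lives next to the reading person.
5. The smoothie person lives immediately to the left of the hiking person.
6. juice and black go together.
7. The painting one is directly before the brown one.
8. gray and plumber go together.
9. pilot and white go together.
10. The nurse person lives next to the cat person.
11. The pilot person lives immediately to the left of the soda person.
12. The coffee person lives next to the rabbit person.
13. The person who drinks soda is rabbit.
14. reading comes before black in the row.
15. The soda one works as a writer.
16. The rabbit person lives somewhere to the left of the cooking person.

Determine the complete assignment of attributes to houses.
Solution:

House | Color | Job | Hobby | Pet | Drink
-----------------------------------------
  1   | gray | plumber | painting | dog | smoothie
  2   | brown | nurse | hiking | hamster | tea
  3   | white | pilot | reading | cat | coffee
  4   | orange | writer | gardening | rabbit | soda
  5   | black | chef | cooking | parrot | juice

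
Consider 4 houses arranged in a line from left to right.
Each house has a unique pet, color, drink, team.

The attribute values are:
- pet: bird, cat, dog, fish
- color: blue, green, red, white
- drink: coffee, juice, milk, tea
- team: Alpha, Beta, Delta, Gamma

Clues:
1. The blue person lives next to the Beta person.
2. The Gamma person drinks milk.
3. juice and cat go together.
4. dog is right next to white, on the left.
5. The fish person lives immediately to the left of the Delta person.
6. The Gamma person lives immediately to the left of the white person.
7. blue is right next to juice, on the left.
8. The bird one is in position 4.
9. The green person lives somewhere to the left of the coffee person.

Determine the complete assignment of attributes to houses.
Solution:

House | Pet | Color | Drink | Team
----------------------------------
  1   | dog | blue | milk | Gamma
  2   | cat | white | juice | Beta
  3   | fish | green | tea | Alpha
  4   | bird | red | coffee | Delta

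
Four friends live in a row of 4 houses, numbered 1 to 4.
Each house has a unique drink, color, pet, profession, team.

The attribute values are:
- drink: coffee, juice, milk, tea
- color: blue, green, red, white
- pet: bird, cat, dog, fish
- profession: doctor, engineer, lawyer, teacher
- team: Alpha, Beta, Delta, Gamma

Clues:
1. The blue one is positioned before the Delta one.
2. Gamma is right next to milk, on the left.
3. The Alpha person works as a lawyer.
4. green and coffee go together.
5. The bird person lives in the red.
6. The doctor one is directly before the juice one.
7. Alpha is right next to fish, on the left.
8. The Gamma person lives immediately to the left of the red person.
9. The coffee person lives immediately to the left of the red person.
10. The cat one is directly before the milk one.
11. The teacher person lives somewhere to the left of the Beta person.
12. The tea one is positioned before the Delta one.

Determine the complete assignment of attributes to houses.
Solution:

House | Drink | Color | Pet | Profession | Team
-----------------------------------------------
  1   | coffee | green | cat | teacher | Gamma
  2   | milk | red | bird | lawyer | Alpha
  3   | tea | blue | fish | doctor | Beta
  4   | juice | white | dog | engineer | Delta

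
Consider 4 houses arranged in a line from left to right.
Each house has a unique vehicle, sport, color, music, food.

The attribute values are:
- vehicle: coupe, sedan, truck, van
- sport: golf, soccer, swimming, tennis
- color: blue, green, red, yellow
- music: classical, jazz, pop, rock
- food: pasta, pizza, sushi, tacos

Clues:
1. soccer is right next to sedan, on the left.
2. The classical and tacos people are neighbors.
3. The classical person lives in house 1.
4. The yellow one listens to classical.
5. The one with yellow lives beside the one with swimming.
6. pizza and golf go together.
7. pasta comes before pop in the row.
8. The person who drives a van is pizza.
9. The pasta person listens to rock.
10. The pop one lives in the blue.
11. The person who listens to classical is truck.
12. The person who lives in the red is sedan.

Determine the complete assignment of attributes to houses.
Solution:

House | Vehicle | Sport | Color | Music | Food
----------------------------------------------
  1   | truck | soccer | yellow | classical | sushi
  2   | sedan | swimming | red | jazz | tacos
  3   | coupe | tennis | green | rock | pasta
  4   | van | golf | blue | pop | pizza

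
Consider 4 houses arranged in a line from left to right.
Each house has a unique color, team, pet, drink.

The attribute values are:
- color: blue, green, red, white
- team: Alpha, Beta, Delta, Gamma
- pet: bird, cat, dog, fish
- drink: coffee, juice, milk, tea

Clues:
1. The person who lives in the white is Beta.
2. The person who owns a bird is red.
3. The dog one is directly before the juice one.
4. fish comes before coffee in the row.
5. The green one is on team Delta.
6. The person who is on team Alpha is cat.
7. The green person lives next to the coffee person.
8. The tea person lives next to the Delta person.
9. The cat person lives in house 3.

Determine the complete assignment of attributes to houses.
Solution:

House | Color | Team | Pet | Drink
----------------------------------
  1   | white | Beta | dog | tea
  2   | green | Delta | fish | juice
  3   | blue | Alpha | cat | coffee
  4   | red | Gamma | bird | milk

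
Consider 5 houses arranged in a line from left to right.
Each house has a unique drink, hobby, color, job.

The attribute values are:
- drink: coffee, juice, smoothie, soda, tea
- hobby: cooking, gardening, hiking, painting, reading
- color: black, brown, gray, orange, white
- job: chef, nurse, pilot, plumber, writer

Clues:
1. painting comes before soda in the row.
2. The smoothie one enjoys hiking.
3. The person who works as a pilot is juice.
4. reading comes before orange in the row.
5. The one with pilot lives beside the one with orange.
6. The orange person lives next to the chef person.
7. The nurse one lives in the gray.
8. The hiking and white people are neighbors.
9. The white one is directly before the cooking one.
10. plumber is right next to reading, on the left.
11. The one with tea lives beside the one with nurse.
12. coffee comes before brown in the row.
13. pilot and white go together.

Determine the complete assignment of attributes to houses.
Solution:

House | Drink | Hobby | Color | Job
-----------------------------------
  1   | smoothie | hiking | black | plumber
  2   | juice | reading | white | pilot
  3   | coffee | cooking | orange | writer
  4   | tea | painting | brown | chef
  5   | soda | gardening | gray | nurse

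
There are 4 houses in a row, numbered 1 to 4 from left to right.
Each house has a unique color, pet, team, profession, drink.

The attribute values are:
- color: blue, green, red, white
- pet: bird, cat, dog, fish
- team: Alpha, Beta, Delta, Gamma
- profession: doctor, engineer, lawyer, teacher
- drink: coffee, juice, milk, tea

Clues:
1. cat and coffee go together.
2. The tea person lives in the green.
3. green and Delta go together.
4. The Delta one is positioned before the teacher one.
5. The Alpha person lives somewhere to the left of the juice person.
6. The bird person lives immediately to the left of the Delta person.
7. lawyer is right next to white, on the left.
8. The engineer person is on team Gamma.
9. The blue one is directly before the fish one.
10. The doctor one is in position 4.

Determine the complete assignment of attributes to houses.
Solution:

House | Color | Pet | Team | Profession | Drink
-----------------------------------------------
  1   | blue | bird | Gamma | engineer | milk
  2   | green | fish | Delta | lawyer | tea
  3   | white | cat | Alpha | teacher | coffee
  4   | red | dog | Beta | doctor | juice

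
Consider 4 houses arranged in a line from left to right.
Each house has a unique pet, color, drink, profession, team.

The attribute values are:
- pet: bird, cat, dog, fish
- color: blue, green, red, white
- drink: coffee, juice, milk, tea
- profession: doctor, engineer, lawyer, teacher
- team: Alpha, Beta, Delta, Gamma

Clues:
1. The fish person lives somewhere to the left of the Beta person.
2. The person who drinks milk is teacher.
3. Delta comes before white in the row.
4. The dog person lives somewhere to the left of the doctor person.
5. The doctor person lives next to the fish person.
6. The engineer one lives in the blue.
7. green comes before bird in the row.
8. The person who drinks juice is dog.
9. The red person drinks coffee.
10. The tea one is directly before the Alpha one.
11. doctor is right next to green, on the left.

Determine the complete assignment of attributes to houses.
Solution:

House | Pet | Color | Drink | Profession | Team
-----------------------------------------------
  1   | dog | blue | juice | engineer | Delta
  2   | cat | white | tea | doctor | Gamma
  3   | fish | green | milk | teacher | Alpha
  4   | bird | red | coffee | lawyer | Beta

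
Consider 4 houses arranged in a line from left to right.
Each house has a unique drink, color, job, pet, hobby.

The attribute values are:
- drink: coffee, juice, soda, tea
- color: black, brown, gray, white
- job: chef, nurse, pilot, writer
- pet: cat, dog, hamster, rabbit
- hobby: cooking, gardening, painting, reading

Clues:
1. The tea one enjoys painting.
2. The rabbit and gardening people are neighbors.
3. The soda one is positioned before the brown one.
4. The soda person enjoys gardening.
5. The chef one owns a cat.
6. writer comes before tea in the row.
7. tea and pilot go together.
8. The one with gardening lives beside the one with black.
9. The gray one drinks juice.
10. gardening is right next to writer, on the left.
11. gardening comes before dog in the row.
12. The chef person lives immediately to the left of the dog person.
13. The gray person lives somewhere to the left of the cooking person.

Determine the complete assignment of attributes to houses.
Solution:

House | Drink | Color | Job | Pet | Hobby
-----------------------------------------
  1   | juice | gray | nurse | rabbit | reading
  2   | soda | white | chef | cat | gardening
  3   | coffee | black | writer | dog | cooking
  4   | tea | brown | pilot | hamster | painting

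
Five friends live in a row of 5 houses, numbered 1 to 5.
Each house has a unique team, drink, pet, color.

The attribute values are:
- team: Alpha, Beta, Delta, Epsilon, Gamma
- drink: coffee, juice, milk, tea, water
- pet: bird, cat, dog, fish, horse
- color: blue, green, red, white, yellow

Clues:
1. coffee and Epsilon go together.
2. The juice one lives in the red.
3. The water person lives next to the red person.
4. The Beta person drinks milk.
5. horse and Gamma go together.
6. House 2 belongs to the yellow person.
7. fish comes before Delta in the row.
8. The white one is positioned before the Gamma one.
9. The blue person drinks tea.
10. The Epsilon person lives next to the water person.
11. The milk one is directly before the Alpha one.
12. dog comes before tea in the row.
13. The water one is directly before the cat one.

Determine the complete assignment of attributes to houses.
Solution:

House | Team | Drink | Pet | Color
----------------------------------
  1   | Epsilon | coffee | fish | white
  2   | Gamma | water | horse | yellow
  3   | Delta | juice | cat | red
  4   | Beta | milk | dog | green
  5   | Alpha | tea | bird | blue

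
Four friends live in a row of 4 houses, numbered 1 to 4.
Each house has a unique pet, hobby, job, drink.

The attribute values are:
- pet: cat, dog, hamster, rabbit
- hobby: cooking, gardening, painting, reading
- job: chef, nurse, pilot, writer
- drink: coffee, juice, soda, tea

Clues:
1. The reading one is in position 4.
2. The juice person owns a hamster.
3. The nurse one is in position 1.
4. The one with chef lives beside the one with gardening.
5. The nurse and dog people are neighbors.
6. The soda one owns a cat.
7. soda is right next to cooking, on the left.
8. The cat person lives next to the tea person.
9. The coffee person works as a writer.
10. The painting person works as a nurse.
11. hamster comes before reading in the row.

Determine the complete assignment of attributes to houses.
Solution:

House | Pet | Hobby | Job | Drink
---------------------------------
  1   | cat | painting | nurse | soda
  2   | dog | cooking | chef | tea
  3   | hamster | gardening | pilot | juice
  4   | rabbit | reading | writer | coffee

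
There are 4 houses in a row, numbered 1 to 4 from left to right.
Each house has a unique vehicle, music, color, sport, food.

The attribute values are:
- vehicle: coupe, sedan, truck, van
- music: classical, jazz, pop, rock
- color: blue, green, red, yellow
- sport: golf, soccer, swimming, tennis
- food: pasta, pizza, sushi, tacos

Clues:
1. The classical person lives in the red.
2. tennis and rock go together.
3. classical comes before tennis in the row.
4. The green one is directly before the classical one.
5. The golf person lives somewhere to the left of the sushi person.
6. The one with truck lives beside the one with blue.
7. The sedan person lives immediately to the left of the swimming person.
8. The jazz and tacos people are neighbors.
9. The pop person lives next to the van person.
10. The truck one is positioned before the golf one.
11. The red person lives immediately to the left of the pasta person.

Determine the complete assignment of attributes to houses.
Solution:

House | Vehicle | Music | Color | Sport | Food
----------------------------------------------
  1   | sedan | jazz | green | soccer | pizza
  2   | truck | classical | red | swimming | tacos
  3   | coupe | pop | blue | golf | pasta
  4   | van | rock | yellow | tennis | sushi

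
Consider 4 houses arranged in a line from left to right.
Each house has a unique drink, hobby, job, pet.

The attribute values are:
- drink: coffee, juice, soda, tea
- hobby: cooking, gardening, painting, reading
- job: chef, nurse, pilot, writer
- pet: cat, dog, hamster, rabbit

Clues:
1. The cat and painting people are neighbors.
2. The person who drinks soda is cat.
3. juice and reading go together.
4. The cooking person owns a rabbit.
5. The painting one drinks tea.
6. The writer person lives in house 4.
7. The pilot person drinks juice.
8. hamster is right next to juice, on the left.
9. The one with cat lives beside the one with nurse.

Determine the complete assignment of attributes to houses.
Solution:

House | Drink | Hobby | Job | Pet
---------------------------------
  1   | soda | gardening | chef | cat
  2   | tea | painting | nurse | hamster
  3   | juice | reading | pilot | dog
  4   | coffee | cooking | writer | rabbit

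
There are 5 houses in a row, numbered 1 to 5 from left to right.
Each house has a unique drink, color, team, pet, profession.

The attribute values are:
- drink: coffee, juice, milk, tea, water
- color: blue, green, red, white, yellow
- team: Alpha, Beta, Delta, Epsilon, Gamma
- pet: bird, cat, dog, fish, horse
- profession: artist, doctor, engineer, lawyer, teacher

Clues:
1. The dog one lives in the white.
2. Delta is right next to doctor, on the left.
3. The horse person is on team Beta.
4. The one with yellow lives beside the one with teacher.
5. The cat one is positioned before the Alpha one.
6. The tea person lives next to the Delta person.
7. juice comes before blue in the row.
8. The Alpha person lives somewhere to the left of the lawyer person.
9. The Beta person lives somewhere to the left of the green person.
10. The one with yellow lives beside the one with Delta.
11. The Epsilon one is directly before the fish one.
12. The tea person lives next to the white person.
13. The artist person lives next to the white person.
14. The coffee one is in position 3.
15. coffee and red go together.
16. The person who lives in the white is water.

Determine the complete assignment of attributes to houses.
Solution:

House | Drink | Color | Team | Pet | Profession
-----------------------------------------------
  1   | tea | yellow | Beta | horse | artist
  2   | water | white | Delta | dog | teacher
  3   | coffee | red | Epsilon | cat | doctor
  4   | juice | green | Alpha | fish | engineer
  5   | milk | blue | Gamma | bird | lawyer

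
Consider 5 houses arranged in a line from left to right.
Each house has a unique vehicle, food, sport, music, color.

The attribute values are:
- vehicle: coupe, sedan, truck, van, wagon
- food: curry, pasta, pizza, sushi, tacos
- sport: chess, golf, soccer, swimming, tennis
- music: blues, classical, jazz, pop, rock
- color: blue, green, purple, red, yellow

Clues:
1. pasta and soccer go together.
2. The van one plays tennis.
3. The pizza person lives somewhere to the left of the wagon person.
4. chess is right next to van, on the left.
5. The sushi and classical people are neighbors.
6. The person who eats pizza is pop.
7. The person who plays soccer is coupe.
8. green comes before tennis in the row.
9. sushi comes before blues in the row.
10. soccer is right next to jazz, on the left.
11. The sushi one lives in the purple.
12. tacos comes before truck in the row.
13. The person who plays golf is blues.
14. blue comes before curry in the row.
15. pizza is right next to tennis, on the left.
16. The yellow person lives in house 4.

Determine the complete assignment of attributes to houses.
Solution:

House | Vehicle | Food | Sport | Music | Color
----------------------------------------------
  1   | sedan | pizza | chess | pop | green
  2   | van | sushi | tennis | rock | purple
  3   | coupe | pasta | soccer | classical | blue
  4   | wagon | tacos | swimming | jazz | yellow
  5   | truck | curry | golf | blues | red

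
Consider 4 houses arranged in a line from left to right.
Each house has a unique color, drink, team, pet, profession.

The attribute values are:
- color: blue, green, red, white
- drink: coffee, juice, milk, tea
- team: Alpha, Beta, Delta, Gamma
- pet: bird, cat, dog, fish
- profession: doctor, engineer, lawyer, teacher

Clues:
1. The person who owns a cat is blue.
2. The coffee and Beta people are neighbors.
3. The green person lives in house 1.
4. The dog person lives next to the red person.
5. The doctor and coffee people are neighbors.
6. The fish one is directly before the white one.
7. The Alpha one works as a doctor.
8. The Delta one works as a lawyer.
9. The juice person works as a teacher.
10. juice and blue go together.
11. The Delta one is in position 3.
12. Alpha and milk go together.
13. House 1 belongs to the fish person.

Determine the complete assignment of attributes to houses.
Solution:

House | Color | Drink | Team | Pet | Profession
-----------------------------------------------
  1   | green | tea | Gamma | fish | engineer
  2   | white | milk | Alpha | dog | doctor
  3   | red | coffee | Delta | bird | lawyer
  4   | blue | juice | Beta | cat | teacher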